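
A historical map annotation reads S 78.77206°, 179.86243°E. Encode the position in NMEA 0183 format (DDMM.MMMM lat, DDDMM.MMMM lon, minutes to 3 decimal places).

φ: minutes = (78.772060 − 78) × 60 = 46.32360
λ: 179° + 0.862430 × 60 = 179° 51.74580′

7846.324,S / 17951.746,E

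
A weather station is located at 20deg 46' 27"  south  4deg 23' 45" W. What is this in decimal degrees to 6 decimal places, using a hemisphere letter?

Latitude: 46′ + 27″ = 46.45000′; 20 + 46.45000/60 = 20.7741667
Longitude: 23′ + 45″ = 23.75000′; 4 + 23.75000/60 = 4.3958333

20.774167° S, 4.395833° W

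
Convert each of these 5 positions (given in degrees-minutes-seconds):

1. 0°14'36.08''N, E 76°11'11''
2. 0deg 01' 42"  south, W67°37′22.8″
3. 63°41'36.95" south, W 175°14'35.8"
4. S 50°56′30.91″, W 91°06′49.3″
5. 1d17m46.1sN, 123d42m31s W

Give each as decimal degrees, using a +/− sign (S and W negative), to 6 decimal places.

Point 1:
  Latitude: 14′ + 36.08″ = 14.60133′; 0 + 14.60133/60 = 0.2433556
  N ⇒ keep positive
  Longitude: 11′ + 11″ = 11.18333′; 76 + 11.18333/60 = 76.1863889
  E ⇒ keep positive
Point 2:
  Latitude: 0° + 1/60 + 42/3600 = 0 + 0.016667 + 0.011667 = 0.0283333
  S → negative
  Lon: 37′ + 22.8″ = 37.38000′; 67 + 37.38000/60 = 67.6230000
  hemisphere W, so the sign is −
Point 3:
  Lat: 63 + 41/60 + 36.95/3600 = 63.6935972
  S → negative
  Lon: 175 + 14/60 + 35.8/3600 = 175.2432778
  W ⇒ negate
Point 4:
  Lat: 50 + 56/60 + 30.91/3600 = 50.9419194
  S ⇒ negate
  Lon: 91 + 6/60 + 49.3/3600 = 91.1136944
  hemisphere W, so the sign is −
Point 5:
  Lat: 17′ + 46.1″ = 17.76833′; 1 + 17.76833/60 = 1.2961389
  N ⇒ keep positive
  λ: 123° + 42/60 + 31/3600 = 123 + 0.700000 + 0.008611 = 123.7086111
  W → negative

1. 0.243356, 76.186389
2. -0.028333, -67.623000
3. -63.693597, -175.243278
4. -50.941919, -91.113694
5. 1.296139, -123.708611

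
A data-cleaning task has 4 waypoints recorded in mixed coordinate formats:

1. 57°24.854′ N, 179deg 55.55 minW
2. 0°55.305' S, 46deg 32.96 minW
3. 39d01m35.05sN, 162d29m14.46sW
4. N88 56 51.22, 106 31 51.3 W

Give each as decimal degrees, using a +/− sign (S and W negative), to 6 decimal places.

Point 1:
  φ: 57 + 24.854/60 = 57.4142333
  N ⇒ keep positive
  Lon: 55.55′ = 0.925833°; total 179.9258333
  W → negative
Point 2:
  φ: 0 + 55.305/60 = 0.9217500
  hemisphere S, so the sign is −
  λ: 32.96′ = 0.549333°; total 46.5493333
  W ⇒ negate
Point 3:
  Latitude: 39° + 1/60 + 35.05/3600 = 39 + 0.016667 + 0.009736 = 39.0264028
  N → positive
  λ: 162° + 29/60 + 14.46/3600 = 162 + 0.483333 + 0.004017 = 162.4873500
  hemisphere W, so the sign is −
Point 4:
  Latitude: 88 + 56/60 + 51.22/3600 = 88.9475611
  N ⇒ keep positive
  λ: 106° + 31/60 + 51.3/3600 = 106 + 0.516667 + 0.014250 = 106.5309167
  W → negative

1. 57.414233, -179.925833
2. -0.921750, -46.549333
3. 39.026403, -162.487350
4. 88.947561, -106.530917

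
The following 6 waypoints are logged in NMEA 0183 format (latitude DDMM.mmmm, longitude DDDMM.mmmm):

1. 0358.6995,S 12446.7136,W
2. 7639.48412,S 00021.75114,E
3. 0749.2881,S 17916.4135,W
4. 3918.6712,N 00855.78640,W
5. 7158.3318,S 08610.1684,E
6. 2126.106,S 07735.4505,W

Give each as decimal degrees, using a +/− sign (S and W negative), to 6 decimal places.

1. -3.978325, -124.778560
2. -76.658069, 0.362519
3. -7.821468, -179.273558
4. 39.311187, -8.929773
5. -71.972197, 86.169473
6. -21.435100, -77.590842

Point 1:
  Lat: degrees = first 2 digits = 3, minutes = 58.6995; 3 + 58.6995/60 = 3.9783250
  hemisphere S, so the sign is −
  λ: degrees = first 3 digits = 124, minutes = 46.7136; 124 + 46.7136/60 = 124.7785600
  W ⇒ negate
Point 2:
  Latitude: degrees = first 2 digits = 76, minutes = 39.48412; 76 + 39.48412/60 = 76.6580687
  S → negative
  λ: split at 3 digits → 000° and 21.75114′; 0 + 21.75114/60 = 0.3625190
  E ⇒ keep positive
Point 3:
  Latitude: split at 2 digits → 07° and 49.2881′; 7 + 49.2881/60 = 7.8214683
  S → negative
  λ: split at 3 digits → 179° and 16.4135′; 179 + 16.4135/60 = 179.2735583
  W → negative
Point 4:
  Lat: split at 2 digits → 39° and 18.6712′; 39 + 18.6712/60 = 39.3111867
  N ⇒ keep positive
  λ: degrees = first 3 digits = 8, minutes = 55.7864; 8 + 55.7864/60 = 8.9297733
  W → negative
Point 5:
  φ: degrees = first 2 digits = 71, minutes = 58.3318; 71 + 58.3318/60 = 71.9721967
  hemisphere S, so the sign is −
  Lon: split at 3 digits → 086° and 10.1684′; 86 + 10.1684/60 = 86.1694733
  E ⇒ keep positive
Point 6:
  Latitude: split at 2 digits → 21° and 26.106′; 21 + 26.106/60 = 21.4351000
  S ⇒ negate
  λ: degrees = first 3 digits = 77, minutes = 35.4505; 77 + 35.4505/60 = 77.5908417
  W → negative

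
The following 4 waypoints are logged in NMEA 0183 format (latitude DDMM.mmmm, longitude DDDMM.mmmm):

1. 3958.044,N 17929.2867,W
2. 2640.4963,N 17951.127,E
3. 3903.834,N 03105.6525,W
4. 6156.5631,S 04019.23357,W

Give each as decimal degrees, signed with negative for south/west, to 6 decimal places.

Point 1:
  φ: degrees = first 2 digits = 39, minutes = 58.044; 39 + 58.044/60 = 39.9674000
  N → positive
  Lon: split at 3 digits → 179° and 29.2867′; 179 + 29.2867/60 = 179.4881117
  W ⇒ negate
Point 2:
  Lat: degrees = first 2 digits = 26, minutes = 40.4963; 26 + 40.4963/60 = 26.6749383
  N ⇒ keep positive
  Longitude: degrees = first 3 digits = 179, minutes = 51.127; 179 + 51.127/60 = 179.8521167
  E → positive
Point 3:
  φ: degrees = first 2 digits = 39, minutes = 3.834; 39 + 3.834/60 = 39.0639000
  N → positive
  λ: split at 3 digits → 031° and 5.6525′; 31 + 5.6525/60 = 31.0942083
  W ⇒ negate
Point 4:
  Lat: degrees = first 2 digits = 61, minutes = 56.5631; 61 + 56.5631/60 = 61.9427183
  S ⇒ negate
  Longitude: degrees = first 3 digits = 40, minutes = 19.23357; 40 + 19.23357/60 = 40.3205595
  W → negative

1. 39.967400, -179.488112
2. 26.674938, 179.852117
3. 39.063900, -31.094208
4. -61.942718, -40.320560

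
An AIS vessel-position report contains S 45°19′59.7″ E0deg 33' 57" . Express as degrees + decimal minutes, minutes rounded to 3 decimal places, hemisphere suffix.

45° 19.995′ S, 0° 33.950′ E

Lat: seconds/60 = 0.99500; minutes = 19 + 0.99500 = 19.99500
Lon: 33 + 57/60 = 33.95000′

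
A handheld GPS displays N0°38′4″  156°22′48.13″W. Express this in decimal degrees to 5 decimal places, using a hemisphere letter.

Lat: 0 + 38/60 + 4/3600 = 0.634444
λ: 156 + 22/60 + 48.13/3600 = 156.380036

0.63444° N, 156.38004° W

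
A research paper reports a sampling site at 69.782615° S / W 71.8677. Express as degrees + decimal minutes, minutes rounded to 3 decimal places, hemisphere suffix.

69° 46.957′ S, 71° 52.062′ W

φ: minutes = (69.782615 − 69) × 60 = 46.95690
Lon: fractional part 0.867700 → 52.06200 minutes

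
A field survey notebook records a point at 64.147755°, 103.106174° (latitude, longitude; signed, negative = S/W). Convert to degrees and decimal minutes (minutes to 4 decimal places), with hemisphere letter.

Lat: fractional part 0.147755 → 8.865300 minutes
Lon: 103° + 0.106174 × 60 = 103° 6.370440′

64° 8.8653′ N, 103° 6.3704′ E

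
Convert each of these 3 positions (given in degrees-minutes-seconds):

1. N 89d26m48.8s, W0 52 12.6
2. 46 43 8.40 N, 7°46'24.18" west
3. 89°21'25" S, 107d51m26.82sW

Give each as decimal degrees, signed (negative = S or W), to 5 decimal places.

1. 89.44689, -0.87017
2. 46.71900, -7.77338
3. -89.35694, -107.85745

Point 1:
  φ: 26′ + 48.8″ = 26.81333′; 89 + 26.81333/60 = 89.446889
  N → positive
  Longitude: 0° + 52/60 + 12.6/3600 = 0 + 0.866667 + 0.003500 = 0.870167
  W → negative
Point 2:
  Latitude: 43′ + 8.4″ = 43.14000′; 46 + 43.14000/60 = 46.719000
  N → positive
  λ: 7 + 46/60 + 24.18/3600 = 7.773383
  W ⇒ negate
Point 3:
  Latitude: 89 + 21/60 + 25/3600 = 89.356944
  hemisphere S, so the sign is −
  λ: 107° + 51/60 + 26.82/3600 = 107 + 0.850000 + 0.007450 = 107.857450
  W ⇒ negate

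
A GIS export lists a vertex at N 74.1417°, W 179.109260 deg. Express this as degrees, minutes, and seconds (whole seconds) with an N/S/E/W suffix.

74°08′30″ N, 179°06′33″ W

Latitude: 0.141700 × 60 = 8.50200′ → 8′, remainder × 60 = 30.12″
Longitude: whole degrees 179; 6.55560′ → 6′ and 33.34″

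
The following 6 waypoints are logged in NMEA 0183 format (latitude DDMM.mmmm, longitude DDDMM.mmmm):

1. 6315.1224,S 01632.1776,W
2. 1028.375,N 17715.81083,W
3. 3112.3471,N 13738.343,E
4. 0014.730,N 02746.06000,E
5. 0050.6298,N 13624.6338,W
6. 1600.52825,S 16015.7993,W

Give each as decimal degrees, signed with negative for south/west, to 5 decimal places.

1. -63.25204, -16.53629
2. 10.47292, -177.26351
3. 31.20579, 137.63905
4. 0.24550, 27.76767
5. 0.84383, -136.41056
6. -16.00880, -160.26332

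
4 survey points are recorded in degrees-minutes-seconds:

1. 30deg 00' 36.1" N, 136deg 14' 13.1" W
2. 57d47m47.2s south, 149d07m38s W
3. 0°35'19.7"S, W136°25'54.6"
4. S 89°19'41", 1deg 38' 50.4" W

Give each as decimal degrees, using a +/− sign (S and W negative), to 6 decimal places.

1. 30.010028, -136.236972
2. -57.796444, -149.127222
3. -0.588806, -136.431833
4. -89.328056, -1.647333

Point 1:
  Latitude: 30 + 0/60 + 36.1/3600 = 30.0100278
  N ⇒ keep positive
  Lon: 136 + 14/60 + 13.1/3600 = 136.2369722
  W ⇒ negate
Point 2:
  Latitude: 57° + 47/60 + 47.2/3600 = 57 + 0.783333 + 0.013111 = 57.7964444
  S ⇒ negate
  Lon: 7′ + 38″ = 7.63333′; 149 + 7.63333/60 = 149.1272222
  hemisphere W, so the sign is −
Point 3:
  Lat: 35′ + 19.7″ = 35.32833′; 0 + 35.32833/60 = 0.5888056
  hemisphere S, so the sign is −
  λ: 136 + 25/60 + 54.6/3600 = 136.4318333
  W → negative
Point 4:
  Lat: 89° + 19/60 + 41/3600 = 89 + 0.316667 + 0.011389 = 89.3280556
  S ⇒ negate
  Longitude: 1° + 38/60 + 50.4/3600 = 1 + 0.633333 + 0.014000 = 1.6473333
  hemisphere W, so the sign is −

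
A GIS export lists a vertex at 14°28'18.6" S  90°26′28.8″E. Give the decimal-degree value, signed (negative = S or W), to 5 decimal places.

φ: 14 + 28/60 + 18.6/3600 = 14.471833
S ⇒ negate
Longitude: 26′ + 28.8″ = 26.48000′; 90 + 26.48000/60 = 90.441333
E ⇒ keep positive

-14.47183, 90.44133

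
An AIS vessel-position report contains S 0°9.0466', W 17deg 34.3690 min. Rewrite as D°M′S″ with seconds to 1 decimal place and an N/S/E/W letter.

Latitude: fractional minutes 0.04660 × 60 = 2.796″
λ: 34.36900′ → 34′ and 0.36900 × 60 = 22.140″

0°09′2.8″ S, 17°34′22.1″ W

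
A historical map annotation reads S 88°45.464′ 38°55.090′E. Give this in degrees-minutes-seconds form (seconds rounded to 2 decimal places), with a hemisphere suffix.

Lat: fractional minutes 0.46400 × 60 = 27.8400″
Longitude: 55.09000′ → 55′ and 0.09000 × 60 = 5.4000″

88°45′27.84″ S, 38°55′5.40″ E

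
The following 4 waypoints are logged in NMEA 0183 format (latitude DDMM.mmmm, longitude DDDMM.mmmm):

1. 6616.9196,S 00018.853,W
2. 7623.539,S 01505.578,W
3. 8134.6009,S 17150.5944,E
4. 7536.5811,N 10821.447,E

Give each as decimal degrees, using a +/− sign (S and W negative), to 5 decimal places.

Point 1:
  φ: split at 2 digits → 66° and 16.9196′; 66 + 16.9196/60 = 66.281993
  hemisphere S, so the sign is −
  λ: split at 3 digits → 000° and 18.853′; 0 + 18.853/60 = 0.314217
  W ⇒ negate
Point 2:
  φ: split at 2 digits → 76° and 23.539′; 76 + 23.539/60 = 76.392317
  S → negative
  λ: degrees = first 3 digits = 15, minutes = 5.578; 15 + 5.578/60 = 15.092967
  W → negative
Point 3:
  φ: degrees = first 2 digits = 81, minutes = 34.6009; 81 + 34.6009/60 = 81.576682
  S → negative
  Lon: degrees = first 3 digits = 171, minutes = 50.5944; 171 + 50.5944/60 = 171.843240
  E → positive
Point 4:
  φ: split at 2 digits → 75° and 36.5811′; 75 + 36.5811/60 = 75.609685
  N → positive
  Longitude: degrees = first 3 digits = 108, minutes = 21.447; 108 + 21.447/60 = 108.357450
  E → positive

1. -66.28199, -0.31422
2. -76.39232, -15.09297
3. -81.57668, 171.84324
4. 75.60969, 108.35745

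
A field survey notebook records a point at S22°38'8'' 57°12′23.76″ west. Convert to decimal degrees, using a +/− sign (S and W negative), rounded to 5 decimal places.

Latitude: 22° + 38/60 + 8/3600 = 22 + 0.633333 + 0.002222 = 22.635556
hemisphere S, so the sign is −
λ: 12′ + 23.76″ = 12.39600′; 57 + 12.39600/60 = 57.206600
W → negative

-22.63556, -57.20660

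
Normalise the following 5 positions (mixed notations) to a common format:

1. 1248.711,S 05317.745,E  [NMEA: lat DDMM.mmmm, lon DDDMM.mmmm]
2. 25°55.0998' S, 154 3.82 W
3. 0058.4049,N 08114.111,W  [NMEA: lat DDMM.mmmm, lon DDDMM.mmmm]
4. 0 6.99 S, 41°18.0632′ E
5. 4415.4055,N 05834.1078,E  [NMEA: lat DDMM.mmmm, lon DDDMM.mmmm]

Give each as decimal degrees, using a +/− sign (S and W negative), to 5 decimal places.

1. -12.81185, 53.29575
2. -25.91833, -154.06367
3. 0.97342, -81.23518
4. -0.11650, 41.30105
5. 44.25676, 58.56846

Point 1:
  Lat: split at 2 digits → 12° and 48.711′; 12 + 48.711/60 = 12.811850
  S → negative
  λ: degrees = first 3 digits = 53, minutes = 17.745; 53 + 17.745/60 = 53.295750
  E → positive
Point 2:
  Latitude: 25 + 55.0998/60 = 25.918330
  hemisphere S, so the sign is −
  Longitude: 3.82′ = 0.063667°; total 154.063667
  W ⇒ negate
Point 3:
  Lat: split at 2 digits → 00° and 58.4049′; 0 + 58.4049/60 = 0.973415
  N → positive
  Longitude: degrees = first 3 digits = 81, minutes = 14.111; 81 + 14.111/60 = 81.235183
  hemisphere W, so the sign is −
Point 4:
  Lat: 6.99′ = 0.116500°; total 0.116500
  hemisphere S, so the sign is −
  λ: 18.0632′ = 0.301053°; total 41.301053
  E ⇒ keep positive
Point 5:
  Latitude: split at 2 digits → 44° and 15.4055′; 44 + 15.4055/60 = 44.256758
  N → positive
  λ: split at 3 digits → 058° and 34.1078′; 58 + 34.1078/60 = 58.568463
  E → positive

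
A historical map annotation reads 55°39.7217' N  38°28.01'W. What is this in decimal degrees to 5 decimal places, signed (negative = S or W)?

55.66203, -38.46683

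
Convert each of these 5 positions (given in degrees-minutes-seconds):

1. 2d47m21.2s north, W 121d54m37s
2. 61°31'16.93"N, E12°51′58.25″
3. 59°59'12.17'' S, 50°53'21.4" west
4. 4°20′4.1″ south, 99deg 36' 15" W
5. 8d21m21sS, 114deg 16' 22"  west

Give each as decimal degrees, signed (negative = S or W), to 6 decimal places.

1. 2.789222, -121.910278
2. 61.521369, 12.866181
3. -59.986714, -50.889278
4. -4.334472, -99.604167
5. -8.355833, -114.272778

Point 1:
  Latitude: 2° + 47/60 + 21.2/3600 = 2 + 0.783333 + 0.005889 = 2.7892222
  N → positive
  Longitude: 54′ + 37″ = 54.61667′; 121 + 54.61667/60 = 121.9102778
  W → negative
Point 2:
  φ: 61° + 31/60 + 16.93/3600 = 61 + 0.516667 + 0.004703 = 61.5213694
  N ⇒ keep positive
  λ: 51′ + 58.25″ = 51.97083′; 12 + 51.97083/60 = 12.8661806
  E → positive
Point 3:
  Latitude: 59′ + 12.17″ = 59.20283′; 59 + 59.20283/60 = 59.9867139
  hemisphere S, so the sign is −
  Longitude: 50 + 53/60 + 21.4/3600 = 50.8892778
  W ⇒ negate
Point 4:
  φ: 20′ + 4.1″ = 20.06833′; 4 + 20.06833/60 = 4.3344722
  hemisphere S, so the sign is −
  λ: 99 + 36/60 + 15/3600 = 99.6041667
  W → negative
Point 5:
  Latitude: 21′ + 21″ = 21.35000′; 8 + 21.35000/60 = 8.3558333
  S ⇒ negate
  Longitude: 114 + 16/60 + 22/3600 = 114.2727778
  W ⇒ negate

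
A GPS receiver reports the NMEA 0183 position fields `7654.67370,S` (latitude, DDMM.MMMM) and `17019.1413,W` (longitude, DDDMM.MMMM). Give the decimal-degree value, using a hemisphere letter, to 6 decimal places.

76.911228° S, 170.319022° W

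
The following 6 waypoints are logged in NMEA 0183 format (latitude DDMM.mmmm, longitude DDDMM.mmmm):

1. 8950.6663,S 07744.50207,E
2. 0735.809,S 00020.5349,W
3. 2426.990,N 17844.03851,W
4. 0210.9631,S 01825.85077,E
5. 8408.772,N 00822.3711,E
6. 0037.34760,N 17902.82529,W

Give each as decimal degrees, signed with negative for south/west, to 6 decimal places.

Point 1:
  φ: split at 2 digits → 89° and 50.6663′; 89 + 50.6663/60 = 89.8444383
  S ⇒ negate
  Lon: degrees = first 3 digits = 77, minutes = 44.50207; 77 + 44.50207/60 = 77.7417012
  E → positive
Point 2:
  Lat: split at 2 digits → 07° and 35.809′; 7 + 35.809/60 = 7.5968167
  hemisphere S, so the sign is −
  Longitude: degrees = first 3 digits = 0, minutes = 20.5349; 0 + 20.5349/60 = 0.3422483
  W ⇒ negate
Point 3:
  φ: split at 2 digits → 24° and 26.99′; 24 + 26.99/60 = 24.4498333
  N → positive
  Lon: degrees = first 3 digits = 178, minutes = 44.03851; 178 + 44.03851/60 = 178.7339752
  W → negative
Point 4:
  Latitude: degrees = first 2 digits = 2, minutes = 10.9631; 2 + 10.9631/60 = 2.1827183
  S ⇒ negate
  Longitude: degrees = first 3 digits = 18, minutes = 25.85077; 18 + 25.85077/60 = 18.4308462
  E → positive
Point 5:
  φ: degrees = first 2 digits = 84, minutes = 8.772; 84 + 8.772/60 = 84.1462000
  N ⇒ keep positive
  λ: degrees = first 3 digits = 8, minutes = 22.3711; 8 + 22.3711/60 = 8.3728517
  E → positive
Point 6:
  Latitude: degrees = first 2 digits = 0, minutes = 37.3476; 0 + 37.3476/60 = 0.6224600
  N → positive
  λ: degrees = first 3 digits = 179, minutes = 2.82529; 179 + 2.82529/60 = 179.0470882
  W → negative

1. -89.844438, 77.741701
2. -7.596817, -0.342248
3. 24.449833, -178.733975
4. -2.182718, 18.430846
5. 84.146200, 8.372852
6. 0.622460, -179.047088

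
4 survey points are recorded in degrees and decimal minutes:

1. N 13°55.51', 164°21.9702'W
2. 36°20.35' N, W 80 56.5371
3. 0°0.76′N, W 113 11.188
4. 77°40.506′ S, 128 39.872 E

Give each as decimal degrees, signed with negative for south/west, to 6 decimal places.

1. 13.925167, -164.366170
2. 36.339167, -80.942285
3. 0.012667, -113.186467
4. -77.675100, 128.664533

Point 1:
  Lat: 13 + 55.51/60 = 13.9251667
  N ⇒ keep positive
  Longitude: 164 + 21.9702/60 = 164.3661700
  W ⇒ negate
Point 2:
  Latitude: 36 + 20.35/60 = 36.3391667
  N → positive
  Lon: 80 + 56.5371/60 = 80.9422850
  W → negative
Point 3:
  Lat: 0.76′ = 0.012667°; total 0.0126667
  N → positive
  λ: 11.188′ = 0.186467°; total 113.1864667
  W ⇒ negate
Point 4:
  Lat: 40.506′ = 0.675100°; total 77.6751000
  hemisphere S, so the sign is −
  Longitude: 39.872′ = 0.664533°; total 128.6645333
  E ⇒ keep positive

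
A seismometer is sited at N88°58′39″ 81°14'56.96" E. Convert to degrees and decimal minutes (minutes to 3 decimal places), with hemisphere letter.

88° 58.650′ N, 81° 14.949′ E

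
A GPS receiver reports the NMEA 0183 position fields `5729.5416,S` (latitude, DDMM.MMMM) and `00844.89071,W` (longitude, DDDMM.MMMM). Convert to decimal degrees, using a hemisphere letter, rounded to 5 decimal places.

Lat: split at 2 digits → 57° and 29.5416′; 57 + 29.5416/60 = 57.492360
Longitude: degrees = first 3 digits = 8, minutes = 44.89071; 8 + 44.89071/60 = 8.748179

57.49236° S, 8.74818° W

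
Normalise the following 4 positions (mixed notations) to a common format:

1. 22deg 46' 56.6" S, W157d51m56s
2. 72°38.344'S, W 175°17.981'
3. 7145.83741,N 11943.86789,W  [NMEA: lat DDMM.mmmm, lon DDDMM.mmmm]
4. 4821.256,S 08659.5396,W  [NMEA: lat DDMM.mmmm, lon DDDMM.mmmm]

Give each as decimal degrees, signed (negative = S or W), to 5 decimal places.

1. -22.78239, -157.86556
2. -72.63907, -175.29968
3. 71.76396, -119.73113
4. -48.35427, -86.99233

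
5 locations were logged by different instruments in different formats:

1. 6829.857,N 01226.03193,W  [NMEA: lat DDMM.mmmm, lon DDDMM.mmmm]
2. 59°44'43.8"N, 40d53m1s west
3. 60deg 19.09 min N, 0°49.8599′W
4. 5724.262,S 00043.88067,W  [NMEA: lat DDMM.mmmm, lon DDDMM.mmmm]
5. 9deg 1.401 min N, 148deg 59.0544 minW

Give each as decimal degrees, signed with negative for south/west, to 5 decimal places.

Point 1:
  Lat: degrees = first 2 digits = 68, minutes = 29.857; 68 + 29.857/60 = 68.497617
  N ⇒ keep positive
  Longitude: split at 3 digits → 012° and 26.03193′; 12 + 26.03193/60 = 12.433866
  hemisphere W, so the sign is −
Point 2:
  Latitude: 59 + 44/60 + 43.8/3600 = 59.745500
  N ⇒ keep positive
  Longitude: 53′ + 1″ = 53.01667′; 40 + 53.01667/60 = 40.883611
  W → negative
Point 3:
  Latitude: 60 + 19.09/60 = 60.318167
  N ⇒ keep positive
  λ: 49.8599′ = 0.830998°; total 0.830998
  W ⇒ negate
Point 4:
  Lat: split at 2 digits → 57° and 24.262′; 57 + 24.262/60 = 57.404367
  hemisphere S, so the sign is −
  λ: degrees = first 3 digits = 0, minutes = 43.88067; 0 + 43.88067/60 = 0.731345
  hemisphere W, so the sign is −
Point 5:
  φ: 9 + 1.401/60 = 9.023350
  N → positive
  Longitude: 148 + 59.0544/60 = 148.984240
  W → negative

1. 68.49762, -12.43387
2. 59.74550, -40.88361
3. 60.31817, -0.83100
4. -57.40437, -0.73134
5. 9.02335, -148.98424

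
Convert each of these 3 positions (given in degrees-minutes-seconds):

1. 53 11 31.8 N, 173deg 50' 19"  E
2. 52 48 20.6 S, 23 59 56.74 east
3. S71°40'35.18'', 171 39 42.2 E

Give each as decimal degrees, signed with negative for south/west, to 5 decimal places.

Point 1:
  Latitude: 53° + 11/60 + 31.8/3600 = 53 + 0.183333 + 0.008833 = 53.192167
  N ⇒ keep positive
  Longitude: 173° + 50/60 + 19/3600 = 173 + 0.833333 + 0.005278 = 173.838611
  E ⇒ keep positive
Point 2:
  Lat: 48′ + 20.6″ = 48.34333′; 52 + 48.34333/60 = 52.805722
  S ⇒ negate
  Longitude: 59′ + 56.74″ = 59.94567′; 23 + 59.94567/60 = 23.999094
  E → positive
Point 3:
  Latitude: 71 + 40/60 + 35.18/3600 = 71.676439
  hemisphere S, so the sign is −
  Lon: 39′ + 42.2″ = 39.70333′; 171 + 39.70333/60 = 171.661722
  E → positive

1. 53.19217, 173.83861
2. -52.80572, 23.99909
3. -71.67644, 171.66172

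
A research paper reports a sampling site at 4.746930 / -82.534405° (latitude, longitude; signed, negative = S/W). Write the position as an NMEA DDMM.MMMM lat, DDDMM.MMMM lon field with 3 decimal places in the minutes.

0444.816,N / 08232.064,W

Latitude: fractional part 0.746930 → 44.81580 minutes
Longitude is negative → W; |value| = 82.534405
Longitude: fractional part 0.534405 → 32.06430 minutes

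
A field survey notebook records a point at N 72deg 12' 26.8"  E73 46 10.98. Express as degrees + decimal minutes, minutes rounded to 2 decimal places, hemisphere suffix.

72° 12.45′ N, 73° 46.18′ E

Lat: seconds/60 = 0.44667; minutes = 12 + 0.44667 = 12.4467
Lon: seconds/60 = 0.18300; minutes = 46 + 0.18300 = 46.1830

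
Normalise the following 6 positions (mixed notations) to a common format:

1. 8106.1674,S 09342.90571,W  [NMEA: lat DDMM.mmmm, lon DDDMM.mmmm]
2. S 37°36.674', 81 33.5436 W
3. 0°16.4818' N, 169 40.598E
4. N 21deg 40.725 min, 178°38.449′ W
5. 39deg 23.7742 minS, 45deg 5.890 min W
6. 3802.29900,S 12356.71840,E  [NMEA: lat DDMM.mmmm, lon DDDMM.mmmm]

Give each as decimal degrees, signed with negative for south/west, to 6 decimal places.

1. -81.102790, -93.715095
2. -37.611233, -81.559060
3. 0.274697, 169.676633
4. 21.678750, -178.640817
5. -39.396237, -45.098167
6. -38.038317, 123.945307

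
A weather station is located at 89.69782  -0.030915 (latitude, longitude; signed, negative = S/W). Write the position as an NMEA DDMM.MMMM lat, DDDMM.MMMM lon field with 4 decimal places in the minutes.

Latitude: 89° + 0.697820 × 60 = 89° 41.869200′
Longitude is negative → W; |value| = 0.030915
Longitude: 0° + 0.030915 × 60 = 0° 1.854900′

8941.8692,N / 00001.8549,W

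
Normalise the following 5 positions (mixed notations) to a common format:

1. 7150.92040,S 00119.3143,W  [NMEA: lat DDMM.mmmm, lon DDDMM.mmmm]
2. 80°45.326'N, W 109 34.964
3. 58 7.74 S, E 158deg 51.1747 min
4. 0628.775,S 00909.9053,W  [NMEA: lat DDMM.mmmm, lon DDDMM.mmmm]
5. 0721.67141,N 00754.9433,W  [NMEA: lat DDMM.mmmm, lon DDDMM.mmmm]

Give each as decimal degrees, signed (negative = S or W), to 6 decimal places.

Point 1:
  Lat: split at 2 digits → 71° and 50.9204′; 71 + 50.9204/60 = 71.8486733
  hemisphere S, so the sign is −
  Longitude: split at 3 digits → 001° and 19.3143′; 1 + 19.3143/60 = 1.3219050
  W ⇒ negate
Point 2:
  Lat: 45.326′ = 0.755433°; total 80.7554333
  N → positive
  Longitude: 109 + 34.964/60 = 109.5827333
  hemisphere W, so the sign is −
Point 3:
  φ: 7.74′ = 0.129000°; total 58.1290000
  S → negative
  Lon: 158 + 51.1747/60 = 158.8529117
  E → positive
Point 4:
  φ: split at 2 digits → 06° and 28.775′; 6 + 28.775/60 = 6.4795833
  S → negative
  λ: degrees = first 3 digits = 9, minutes = 9.9053; 9 + 9.9053/60 = 9.1650883
  W ⇒ negate
Point 5:
  Lat: degrees = first 2 digits = 7, minutes = 21.67141; 7 + 21.67141/60 = 7.3611902
  N → positive
  λ: split at 3 digits → 007° and 54.9433′; 7 + 54.9433/60 = 7.9157217
  W ⇒ negate

1. -71.848673, -1.321905
2. 80.755433, -109.582733
3. -58.129000, 158.852912
4. -6.479583, -9.165088
5. 7.361190, -7.915722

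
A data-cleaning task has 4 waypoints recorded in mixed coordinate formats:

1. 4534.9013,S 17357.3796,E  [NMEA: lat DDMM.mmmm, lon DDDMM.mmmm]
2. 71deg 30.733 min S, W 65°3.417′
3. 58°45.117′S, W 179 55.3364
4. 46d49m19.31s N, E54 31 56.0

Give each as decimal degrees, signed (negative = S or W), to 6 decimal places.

1. -45.581688, 173.956327
2. -71.512217, -65.056950
3. -58.751950, -179.922273
4. 46.822031, 54.532222

Point 1:
  φ: split at 2 digits → 45° and 34.9013′; 45 + 34.9013/60 = 45.5816883
  hemisphere S, so the sign is −
  Lon: split at 3 digits → 173° and 57.3796′; 173 + 57.3796/60 = 173.9563267
  E ⇒ keep positive
Point 2:
  Lat: 71 + 30.733/60 = 71.5122167
  hemisphere S, so the sign is −
  Lon: 3.417′ = 0.056950°; total 65.0569500
  W → negative
Point 3:
  φ: 45.117′ = 0.751950°; total 58.7519500
  S → negative
  λ: 55.3364′ = 0.922273°; total 179.9222733
  hemisphere W, so the sign is −
Point 4:
  Latitude: 46° + 49/60 + 19.31/3600 = 46 + 0.816667 + 0.005364 = 46.8220306
  N → positive
  Lon: 54 + 31/60 + 56/3600 = 54.5322222
  E ⇒ keep positive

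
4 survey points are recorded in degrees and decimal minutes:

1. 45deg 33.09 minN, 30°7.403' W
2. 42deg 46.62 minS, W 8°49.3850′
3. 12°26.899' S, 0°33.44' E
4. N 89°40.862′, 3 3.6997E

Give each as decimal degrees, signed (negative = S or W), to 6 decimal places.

Point 1:
  Latitude: 33.09′ = 0.551500°; total 45.5515000
  N ⇒ keep positive
  λ: 30 + 7.403/60 = 30.1233833
  hemisphere W, so the sign is −
Point 2:
  Lat: 46.62′ = 0.777000°; total 42.7770000
  hemisphere S, so the sign is −
  λ: 8 + 49.385/60 = 8.8230833
  W ⇒ negate
Point 3:
  Lat: 12 + 26.899/60 = 12.4483167
  hemisphere S, so the sign is −
  Lon: 0 + 33.44/60 = 0.5573333
  E → positive
Point 4:
  Latitude: 40.862′ = 0.681033°; total 89.6810333
  N → positive
  Longitude: 3.6997′ = 0.061662°; total 3.0616617
  E ⇒ keep positive

1. 45.551500, -30.123383
2. -42.777000, -8.823083
3. -12.448317, 0.557333
4. 89.681033, 3.061662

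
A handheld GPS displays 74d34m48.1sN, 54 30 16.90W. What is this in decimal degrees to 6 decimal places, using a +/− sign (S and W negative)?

Lat: 34′ + 48.1″ = 34.80167′; 74 + 34.80167/60 = 74.5800278
N → positive
λ: 30′ + 16.9″ = 30.28167′; 54 + 30.28167/60 = 54.5046944
W ⇒ negate

74.580028, -54.504694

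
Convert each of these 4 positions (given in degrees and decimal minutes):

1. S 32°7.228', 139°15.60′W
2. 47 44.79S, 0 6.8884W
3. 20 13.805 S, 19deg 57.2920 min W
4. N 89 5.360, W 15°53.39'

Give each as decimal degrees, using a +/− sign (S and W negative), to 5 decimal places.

Point 1:
  Latitude: 32 + 7.228/60 = 32.120467
  S → negative
  λ: 139 + 15.6/60 = 139.260000
  W → negative
Point 2:
  Latitude: 47 + 44.79/60 = 47.746500
  hemisphere S, so the sign is −
  Longitude: 0 + 6.8884/60 = 0.114807
  W → negative
Point 3:
  Latitude: 13.805′ = 0.230083°; total 20.230083
  S → negative
  Longitude: 19 + 57.292/60 = 19.954867
  W ⇒ negate
Point 4:
  Latitude: 89 + 5.36/60 = 89.089333
  N ⇒ keep positive
  Longitude: 15 + 53.39/60 = 15.889833
  W ⇒ negate

1. -32.12047, -139.26000
2. -47.74650, -0.11481
3. -20.23008, -19.95487
4. 89.08933, -15.88983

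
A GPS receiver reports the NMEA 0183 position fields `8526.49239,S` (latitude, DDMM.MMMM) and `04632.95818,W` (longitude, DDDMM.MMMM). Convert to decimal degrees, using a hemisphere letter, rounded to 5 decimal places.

85.44154° S, 46.54930° W

Lat: split at 2 digits → 85° and 26.49239′; 85 + 26.49239/60 = 85.441540
λ: split at 3 digits → 046° and 32.95818′; 46 + 32.95818/60 = 46.549303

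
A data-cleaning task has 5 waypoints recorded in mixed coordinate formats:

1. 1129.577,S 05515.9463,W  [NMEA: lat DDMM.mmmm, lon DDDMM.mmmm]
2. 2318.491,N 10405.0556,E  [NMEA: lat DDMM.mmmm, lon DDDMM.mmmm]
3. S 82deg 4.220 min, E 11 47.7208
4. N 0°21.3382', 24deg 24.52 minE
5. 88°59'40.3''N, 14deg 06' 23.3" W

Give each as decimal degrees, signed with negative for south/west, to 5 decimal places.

Point 1:
  φ: degrees = first 2 digits = 11, minutes = 29.577; 11 + 29.577/60 = 11.492950
  hemisphere S, so the sign is −
  Lon: split at 3 digits → 055° and 15.9463′; 55 + 15.9463/60 = 55.265772
  W → negative
Point 2:
  φ: split at 2 digits → 23° and 18.491′; 23 + 18.491/60 = 23.308183
  N → positive
  Lon: degrees = first 3 digits = 104, minutes = 5.0556; 104 + 5.0556/60 = 104.084260
  E → positive
Point 3:
  Latitude: 4.22′ = 0.070333°; total 82.070333
  hemisphere S, so the sign is −
  Longitude: 47.7208′ = 0.795347°; total 11.795347
  E ⇒ keep positive
Point 4:
  φ: 21.3382′ = 0.355637°; total 0.355637
  N ⇒ keep positive
  Longitude: 24.52′ = 0.408667°; total 24.408667
  E ⇒ keep positive
Point 5:
  Latitude: 88 + 59/60 + 40.3/3600 = 88.994528
  N → positive
  Lon: 6′ + 23.3″ = 6.38833′; 14 + 6.38833/60 = 14.106472
  W → negative

1. -11.49295, -55.26577
2. 23.30818, 104.08426
3. -82.07033, 11.79535
4. 0.35564, 24.40867
5. 88.99453, -14.10647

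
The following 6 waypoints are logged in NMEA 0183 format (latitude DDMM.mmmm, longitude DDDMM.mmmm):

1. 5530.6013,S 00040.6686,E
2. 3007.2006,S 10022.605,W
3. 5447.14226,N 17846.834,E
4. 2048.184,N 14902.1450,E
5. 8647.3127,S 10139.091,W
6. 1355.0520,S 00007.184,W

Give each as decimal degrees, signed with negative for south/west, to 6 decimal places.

Point 1:
  Latitude: degrees = first 2 digits = 55, minutes = 30.6013; 55 + 30.6013/60 = 55.5100217
  S → negative
  Lon: degrees = first 3 digits = 0, minutes = 40.6686; 0 + 40.6686/60 = 0.6778100
  E ⇒ keep positive
Point 2:
  φ: degrees = first 2 digits = 30, minutes = 7.2006; 30 + 7.2006/60 = 30.1200100
  hemisphere S, so the sign is −
  Longitude: degrees = first 3 digits = 100, minutes = 22.605; 100 + 22.605/60 = 100.3767500
  W → negative
Point 3:
  φ: split at 2 digits → 54° and 47.14226′; 54 + 47.14226/60 = 54.7857043
  N → positive
  Longitude: degrees = first 3 digits = 178, minutes = 46.834; 178 + 46.834/60 = 178.7805667
  E ⇒ keep positive
Point 4:
  Lat: split at 2 digits → 20° and 48.184′; 20 + 48.184/60 = 20.8030667
  N → positive
  Longitude: split at 3 digits → 149° and 2.145′; 149 + 2.145/60 = 149.0357500
  E → positive
Point 5:
  Latitude: degrees = first 2 digits = 86, minutes = 47.3127; 86 + 47.3127/60 = 86.7885450
  S → negative
  λ: split at 3 digits → 101° and 39.091′; 101 + 39.091/60 = 101.6515167
  W ⇒ negate
Point 6:
  Lat: split at 2 digits → 13° and 55.052′; 13 + 55.052/60 = 13.9175333
  S → negative
  λ: degrees = first 3 digits = 0, minutes = 7.184; 0 + 7.184/60 = 0.1197333
  W ⇒ negate

1. -55.510022, 0.677810
2. -30.120010, -100.376750
3. 54.785704, 178.780567
4. 20.803067, 149.035750
5. -86.788545, -101.651517
6. -13.917533, -0.119733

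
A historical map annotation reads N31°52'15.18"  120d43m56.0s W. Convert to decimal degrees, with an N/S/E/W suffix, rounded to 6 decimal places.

φ: 31 + 52/60 + 15.18/3600 = 31.8708833
Longitude: 43′ + 56″ = 43.93333′; 120 + 43.93333/60 = 120.7322222

31.870883° N, 120.732222° W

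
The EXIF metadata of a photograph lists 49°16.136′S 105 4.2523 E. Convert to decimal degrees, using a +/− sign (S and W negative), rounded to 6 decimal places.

Lat: 16.136′ = 0.268933°; total 49.2689333
S ⇒ negate
λ: 4.2523′ = 0.070872°; total 105.0708717
E ⇒ keep positive

-49.268933, 105.070872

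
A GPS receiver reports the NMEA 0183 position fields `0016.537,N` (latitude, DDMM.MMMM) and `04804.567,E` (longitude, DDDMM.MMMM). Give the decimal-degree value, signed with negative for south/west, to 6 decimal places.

φ: degrees = first 2 digits = 0, minutes = 16.537; 0 + 16.537/60 = 0.2756167
N → positive
λ: degrees = first 3 digits = 48, minutes = 4.567; 48 + 4.567/60 = 48.0761167
E → positive

0.275617, 48.076117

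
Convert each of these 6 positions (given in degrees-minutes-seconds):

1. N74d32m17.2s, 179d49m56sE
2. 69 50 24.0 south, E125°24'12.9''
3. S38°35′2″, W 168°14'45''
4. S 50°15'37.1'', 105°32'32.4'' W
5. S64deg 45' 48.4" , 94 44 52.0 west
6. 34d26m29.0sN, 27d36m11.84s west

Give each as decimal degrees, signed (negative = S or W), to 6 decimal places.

Point 1:
  Latitude: 74° + 32/60 + 17.2/3600 = 74 + 0.533333 + 0.004778 = 74.5381111
  N → positive
  Lon: 179 + 49/60 + 56/3600 = 179.8322222
  E ⇒ keep positive
Point 2:
  φ: 50′ + 24″ = 50.40000′; 69 + 50.40000/60 = 69.8400000
  hemisphere S, so the sign is −
  Longitude: 125° + 24/60 + 12.9/3600 = 125 + 0.400000 + 0.003583 = 125.4035833
  E ⇒ keep positive
Point 3:
  Lat: 35′ + 2″ = 35.03333′; 38 + 35.03333/60 = 38.5838889
  hemisphere S, so the sign is −
  Longitude: 168 + 14/60 + 45/3600 = 168.2458333
  W → negative
Point 4:
  Latitude: 50° + 15/60 + 37.1/3600 = 50 + 0.250000 + 0.010306 = 50.2603056
  S → negative
  Lon: 32′ + 32.4″ = 32.54000′; 105 + 32.54000/60 = 105.5423333
  hemisphere W, so the sign is −
Point 5:
  φ: 64° + 45/60 + 48.4/3600 = 64 + 0.750000 + 0.013444 = 64.7634444
  S ⇒ negate
  λ: 94° + 44/60 + 52/3600 = 94 + 0.733333 + 0.014444 = 94.7477778
  hemisphere W, so the sign is −
Point 6:
  Lat: 34° + 26/60 + 29/3600 = 34 + 0.433333 + 0.008056 = 34.4413889
  N → positive
  λ: 27° + 36/60 + 11.84/3600 = 27 + 0.600000 + 0.003289 = 27.6032889
  W → negative

1. 74.538111, 179.832222
2. -69.840000, 125.403583
3. -38.583889, -168.245833
4. -50.260306, -105.542333
5. -64.763444, -94.747778
6. 34.441389, -27.603289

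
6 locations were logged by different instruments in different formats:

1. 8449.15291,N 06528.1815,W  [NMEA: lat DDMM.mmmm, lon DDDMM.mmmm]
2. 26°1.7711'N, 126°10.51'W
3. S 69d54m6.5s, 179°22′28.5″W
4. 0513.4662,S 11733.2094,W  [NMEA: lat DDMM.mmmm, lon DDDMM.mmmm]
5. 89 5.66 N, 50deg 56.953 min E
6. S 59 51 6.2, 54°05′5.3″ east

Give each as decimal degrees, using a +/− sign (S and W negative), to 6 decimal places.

Point 1:
  φ: degrees = first 2 digits = 84, minutes = 49.15291; 84 + 49.15291/60 = 84.8192152
  N ⇒ keep positive
  Longitude: split at 3 digits → 065° and 28.1815′; 65 + 28.1815/60 = 65.4696917
  W ⇒ negate
Point 2:
  Latitude: 26 + 1.7711/60 = 26.0295183
  N ⇒ keep positive
  λ: 126 + 10.51/60 = 126.1751667
  W ⇒ negate
Point 3:
  Lat: 54′ + 6.5″ = 54.10833′; 69 + 54.10833/60 = 69.9018056
  S → negative
  Lon: 22′ + 28.5″ = 22.47500′; 179 + 22.47500/60 = 179.3745833
  W ⇒ negate
Point 4:
  φ: split at 2 digits → 05° and 13.4662′; 5 + 13.4662/60 = 5.2244367
  hemisphere S, so the sign is −
  Longitude: degrees = first 3 digits = 117, minutes = 33.2094; 117 + 33.2094/60 = 117.5534900
  W ⇒ negate
Point 5:
  φ: 5.66′ = 0.094333°; total 89.0943333
  N ⇒ keep positive
  Longitude: 56.953′ = 0.949217°; total 50.9492167
  E → positive
Point 6:
  Lat: 59° + 51/60 + 6.2/3600 = 59 + 0.850000 + 0.001722 = 59.8517222
  S ⇒ negate
  λ: 5′ + 5.3″ = 5.08833′; 54 + 5.08833/60 = 54.0848056
  E → positive

1. 84.819215, -65.469692
2. 26.029518, -126.175167
3. -69.901806, -179.374583
4. -5.224437, -117.553490
5. 89.094333, 50.949217
6. -59.851722, 54.084806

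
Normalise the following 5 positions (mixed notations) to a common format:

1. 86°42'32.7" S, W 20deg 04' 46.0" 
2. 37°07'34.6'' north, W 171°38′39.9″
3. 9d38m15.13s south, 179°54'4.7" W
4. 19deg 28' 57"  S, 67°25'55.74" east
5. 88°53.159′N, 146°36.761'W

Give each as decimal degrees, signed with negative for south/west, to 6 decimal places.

Point 1:
  φ: 86 + 42/60 + 32.7/3600 = 86.7090833
  S ⇒ negate
  λ: 20 + 4/60 + 46/3600 = 20.0794444
  W → negative
Point 2:
  Lat: 7′ + 34.6″ = 7.57667′; 37 + 7.57667/60 = 37.1262778
  N ⇒ keep positive
  Longitude: 171 + 38/60 + 39.9/3600 = 171.6444167
  W ⇒ negate
Point 3:
  Latitude: 38′ + 15.13″ = 38.25217′; 9 + 38.25217/60 = 9.6375361
  hemisphere S, so the sign is −
  Longitude: 54′ + 4.7″ = 54.07833′; 179 + 54.07833/60 = 179.9013056
  W ⇒ negate
Point 4:
  φ: 19° + 28/60 + 57/3600 = 19 + 0.466667 + 0.015833 = 19.4825000
  S ⇒ negate
  Longitude: 67° + 25/60 + 55.74/3600 = 67 + 0.416667 + 0.015483 = 67.4321500
  E ⇒ keep positive
Point 5:
  Latitude: 53.159′ = 0.885983°; total 88.8859833
  N ⇒ keep positive
  Lon: 146 + 36.761/60 = 146.6126833
  W ⇒ negate

1. -86.709083, -20.079444
2. 37.126278, -171.644417
3. -9.637536, -179.901306
4. -19.482500, 67.432150
5. 88.885983, -146.612683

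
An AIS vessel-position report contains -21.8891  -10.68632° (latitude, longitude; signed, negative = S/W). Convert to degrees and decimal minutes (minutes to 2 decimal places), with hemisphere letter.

21° 53.35′ S, 10° 41.18′ W

Latitude is negative → S; |value| = 21.889100
Lat: minutes = (21.889100 − 21) × 60 = 53.3460
Longitude is negative → W; |value| = 10.686320
Lon: 10° + 0.686320 × 60 = 10° 41.1792′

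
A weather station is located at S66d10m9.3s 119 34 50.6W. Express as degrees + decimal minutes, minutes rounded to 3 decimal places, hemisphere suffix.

66° 10.155′ S, 119° 34.843′ W

Latitude: 10 + 9.3/60 = 10.15500′
Lon: seconds/60 = 0.84333; minutes = 34 + 0.84333 = 34.84333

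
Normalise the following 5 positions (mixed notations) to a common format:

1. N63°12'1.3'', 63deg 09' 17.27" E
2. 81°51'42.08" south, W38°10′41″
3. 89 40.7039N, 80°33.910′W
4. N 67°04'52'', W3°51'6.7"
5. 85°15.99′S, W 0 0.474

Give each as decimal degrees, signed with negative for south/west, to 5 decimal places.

1. 63.20036, 63.15480
2. -81.86169, -38.17806
3. 89.67840, -80.56517
4. 67.08111, -3.85186
5. -85.26650, -0.00790

Point 1:
  Latitude: 63° + 12/60 + 1.3/3600 = 63 + 0.200000 + 0.000361 = 63.200361
  N → positive
  λ: 9′ + 17.27″ = 9.28783′; 63 + 9.28783/60 = 63.154797
  E ⇒ keep positive
Point 2:
  Lat: 51′ + 42.08″ = 51.70133′; 81 + 51.70133/60 = 81.861689
  S ⇒ negate
  λ: 10′ + 41″ = 10.68333′; 38 + 10.68333/60 = 38.178056
  hemisphere W, so the sign is −
Point 3:
  Lat: 89 + 40.7039/60 = 89.678398
  N ⇒ keep positive
  Lon: 33.91′ = 0.565167°; total 80.565167
  hemisphere W, so the sign is −
Point 4:
  φ: 4′ + 52″ = 4.86667′; 67 + 4.86667/60 = 67.081111
  N ⇒ keep positive
  λ: 3 + 51/60 + 6.7/3600 = 3.851861
  hemisphere W, so the sign is −
Point 5:
  Lat: 85 + 15.99/60 = 85.266500
  S ⇒ negate
  Longitude: 0 + 0.474/60 = 0.007900
  W ⇒ negate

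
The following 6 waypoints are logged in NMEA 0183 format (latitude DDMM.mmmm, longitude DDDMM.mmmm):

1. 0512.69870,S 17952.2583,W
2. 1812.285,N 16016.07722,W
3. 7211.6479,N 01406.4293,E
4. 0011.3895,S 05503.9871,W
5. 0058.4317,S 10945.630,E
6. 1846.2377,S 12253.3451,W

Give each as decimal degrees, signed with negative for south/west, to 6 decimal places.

1. -5.211645, -179.870972
2. 18.204750, -160.267954
3. 72.194132, 14.107155
4. -0.189825, -55.066452
5. -0.973862, 109.760500
6. -18.770628, -122.889085

Point 1:
  Latitude: degrees = first 2 digits = 5, minutes = 12.6987; 5 + 12.6987/60 = 5.2116450
  S → negative
  λ: split at 3 digits → 179° and 52.2583′; 179 + 52.2583/60 = 179.8709717
  W ⇒ negate
Point 2:
  Lat: degrees = first 2 digits = 18, minutes = 12.285; 18 + 12.285/60 = 18.2047500
  N → positive
  Longitude: split at 3 digits → 160° and 16.07722′; 160 + 16.07722/60 = 160.2679537
  W → negative
Point 3:
  Latitude: split at 2 digits → 72° and 11.6479′; 72 + 11.6479/60 = 72.1941317
  N → positive
  Longitude: split at 3 digits → 014° and 6.4293′; 14 + 6.4293/60 = 14.1071550
  E ⇒ keep positive
Point 4:
  Latitude: degrees = first 2 digits = 0, minutes = 11.3895; 0 + 11.3895/60 = 0.1898250
  hemisphere S, so the sign is −
  Longitude: degrees = first 3 digits = 55, minutes = 3.9871; 55 + 3.9871/60 = 55.0664517
  W → negative
Point 5:
  Latitude: split at 2 digits → 00° and 58.4317′; 0 + 58.4317/60 = 0.9738617
  hemisphere S, so the sign is −
  Longitude: split at 3 digits → 109° and 45.63′; 109 + 45.63/60 = 109.7605000
  E ⇒ keep positive
Point 6:
  Lat: split at 2 digits → 18° and 46.2377′; 18 + 46.2377/60 = 18.7706283
  S → negative
  Lon: degrees = first 3 digits = 122, minutes = 53.3451; 122 + 53.3451/60 = 122.8890850
  hemisphere W, so the sign is −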